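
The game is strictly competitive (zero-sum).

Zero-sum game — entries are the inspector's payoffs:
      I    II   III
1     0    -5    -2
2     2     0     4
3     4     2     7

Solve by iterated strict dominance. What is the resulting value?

Row 2 is strictly dominated by row 3 (4>2, 2>0, 7>4); eliminate 2.
Column III is strictly dominated by II for the inspectee (-5<-2, 2<7); eliminate III.
Row 1 is strictly dominated by row 3 (4>0, 2>-5); eliminate 1.
Column I is strictly dominated by II for the inspectee (2<4); eliminate I.
Only (3, II) remains, with payoff 2.

2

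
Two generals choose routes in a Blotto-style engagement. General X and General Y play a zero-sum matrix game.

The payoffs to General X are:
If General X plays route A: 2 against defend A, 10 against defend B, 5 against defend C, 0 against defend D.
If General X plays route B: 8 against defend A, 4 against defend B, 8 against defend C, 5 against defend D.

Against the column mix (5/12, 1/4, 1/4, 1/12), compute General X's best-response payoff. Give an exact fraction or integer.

route A: (2)·(5/12) + (10)·(1/4) + (5)·(1/4) + (0)·(1/12) = 55/12.
route B: (8)·(5/12) + (4)·(1/4) + (8)·(1/4) + (5)·(1/12) = 27/4.
The best pure response is route B with expected payoff 27/4.

27/4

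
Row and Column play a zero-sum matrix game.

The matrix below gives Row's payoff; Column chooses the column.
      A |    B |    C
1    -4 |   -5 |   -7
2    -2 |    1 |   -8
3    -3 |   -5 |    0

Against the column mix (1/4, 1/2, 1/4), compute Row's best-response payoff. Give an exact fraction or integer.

1: (-4)·(1/4) + (-5)·(1/2) + (-7)·(1/4) = -21/4.
2: (-2)·(1/4) + (1)·(1/2) + (-8)·(1/4) = -2.
3: (-3)·(1/4) + (-5)·(1/2) + (0)·(1/4) = -13/4.
The best pure response is 2 with expected payoff -2.

-2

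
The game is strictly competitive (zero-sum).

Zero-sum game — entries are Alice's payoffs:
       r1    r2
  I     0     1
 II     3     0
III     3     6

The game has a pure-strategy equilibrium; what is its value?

Row minima: 0, 0, 3 → Alice's maximin is 3.
Column maxima: 3, 6 → Bob's minimax is 3.
They coincide at (III, r1), so the value is 3.

3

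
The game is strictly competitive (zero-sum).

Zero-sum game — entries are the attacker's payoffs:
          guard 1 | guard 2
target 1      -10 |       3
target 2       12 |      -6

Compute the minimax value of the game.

-24/31

Row minima are -10 and -6, so the attacker's maximin is -6; column maxima are 12 and 3, so the defender's minimax is 3. These differ, so the equilibrium is in mixed strategies.
Let the attacker play target 1 with probability p. The defender is indifferent when −10p + 12(1−p) = 3p − 6(1−p), giving p = 18/31.
Let the defender play guard 1 with probability q. The attacker is indifferent when −10q + 3(1−q) = 12q − 6(1−q), giving q = 9/31.
The value is -10·(9/31) + (3)·(22/31) = -24/31.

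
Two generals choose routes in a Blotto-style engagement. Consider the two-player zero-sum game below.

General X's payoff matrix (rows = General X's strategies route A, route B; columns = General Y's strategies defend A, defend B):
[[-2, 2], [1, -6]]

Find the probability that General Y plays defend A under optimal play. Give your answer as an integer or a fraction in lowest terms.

Row minima are -2 and -6, so General X's maximin is -2; column maxima are 1 and 2, so General Y's minimax is 1. These differ, so the equilibrium is in mixed strategies.
Let General Y play defend A with probability q. General X is indifferent when −2q + 2(1−q) = q − 6(1−q), giving q = 8/11.

8/11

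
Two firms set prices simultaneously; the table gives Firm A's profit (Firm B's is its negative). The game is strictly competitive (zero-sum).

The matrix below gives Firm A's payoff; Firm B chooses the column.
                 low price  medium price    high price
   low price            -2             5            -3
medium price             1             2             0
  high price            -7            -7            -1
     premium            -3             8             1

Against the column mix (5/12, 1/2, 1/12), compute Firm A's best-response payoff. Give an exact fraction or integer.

low price: (-2)·(5/12) + (5)·(1/2) + (-3)·(1/12) = 17/12.
medium price: (1)·(5/12) + (2)·(1/2) + (0)·(1/12) = 17/12.
high price: (-7)·(5/12) + (-7)·(1/2) + (-1)·(1/12) = -13/2.
premium: (-3)·(5/12) + (8)·(1/2) + (1)·(1/12) = 17/6.
The best pure response is premium with expected payoff 17/6.

17/6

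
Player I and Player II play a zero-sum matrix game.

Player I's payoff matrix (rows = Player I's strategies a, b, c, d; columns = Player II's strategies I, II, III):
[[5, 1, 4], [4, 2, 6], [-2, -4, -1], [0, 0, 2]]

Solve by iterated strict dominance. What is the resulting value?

Row d is strictly dominated by row a (5>0, 1>0, 4>2); eliminate d.
Column I is strictly dominated by II for Player II (1<5, 2<4, -4<-2); eliminate I.
Row a is strictly dominated by row b (2>1, 6>4); eliminate a.
Row c is strictly dominated by row b (2>-4, 6>-1); eliminate c.
Column III is strictly dominated by II for Player II (2<6); eliminate III.
Only (b, II) remains, with payoff 2.

2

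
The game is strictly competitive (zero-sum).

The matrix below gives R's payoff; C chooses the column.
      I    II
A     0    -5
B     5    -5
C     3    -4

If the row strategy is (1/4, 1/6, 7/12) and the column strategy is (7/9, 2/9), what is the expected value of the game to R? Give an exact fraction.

37/36

Against (7/9, 2/9), each row's expected payoff is A: -10/9; B: 25/9; C: 13/9.
Taking the (1/4, 1/6, 7/12)-weighted average: (1/4)·(-10/9) + (1/6)·(25/9) + (7/12)·(13/9) = 37/36.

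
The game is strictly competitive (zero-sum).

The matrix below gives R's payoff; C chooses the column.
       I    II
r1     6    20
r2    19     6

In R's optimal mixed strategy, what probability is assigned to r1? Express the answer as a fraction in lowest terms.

Row minima are 6 and 6, so R's maximin is 6; column maxima are 19 and 20, so C's minimax is 19. These differ, so the equilibrium is in mixed strategies.
Let R play r1 with probability p. C is indifferent when 6p + 19(1−p) = 20p + 6(1−p), giving p = 13/27.

13/27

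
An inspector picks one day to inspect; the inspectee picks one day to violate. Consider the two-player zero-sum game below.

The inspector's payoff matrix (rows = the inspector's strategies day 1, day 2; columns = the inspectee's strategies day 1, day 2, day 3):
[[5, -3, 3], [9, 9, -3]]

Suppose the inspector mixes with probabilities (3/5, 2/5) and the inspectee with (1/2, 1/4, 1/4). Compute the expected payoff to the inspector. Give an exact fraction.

39/10

Against (1/2, 1/4, 1/4), each row's expected payoff is day 1: 5/2; day 2: 6.
Taking the (3/5, 2/5)-weighted average: (3/5)·(5/2) + (2/5)·(6) = 39/10.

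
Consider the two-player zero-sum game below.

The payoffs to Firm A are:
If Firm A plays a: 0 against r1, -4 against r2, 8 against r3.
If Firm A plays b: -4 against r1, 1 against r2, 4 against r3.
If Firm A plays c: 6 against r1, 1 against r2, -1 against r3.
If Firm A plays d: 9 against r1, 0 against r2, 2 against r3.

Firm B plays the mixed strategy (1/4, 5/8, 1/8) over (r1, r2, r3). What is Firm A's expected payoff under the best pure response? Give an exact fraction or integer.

a: (0)·(1/4) + (-4)·(5/8) + (8)·(1/8) = -3/2.
b: (-4)·(1/4) + (1)·(5/8) + (4)·(1/8) = 1/8.
c: (6)·(1/4) + (1)·(5/8) + (-1)·(1/8) = 2.
d: (9)·(1/4) + (0)·(5/8) + (2)·(1/8) = 5/2.
The best pure response is d with expected payoff 5/2.

5/2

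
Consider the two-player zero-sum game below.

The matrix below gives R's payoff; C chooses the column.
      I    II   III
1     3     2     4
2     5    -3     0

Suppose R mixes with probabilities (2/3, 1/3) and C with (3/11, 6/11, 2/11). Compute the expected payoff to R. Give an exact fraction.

5/3

Against (3/11, 6/11, 2/11), each row's expected payoff is 1: 29/11; 2: -3/11.
Taking the (2/3, 1/3)-weighted average: (2/3)·(29/11) + (1/3)·(-3/11) = 5/3.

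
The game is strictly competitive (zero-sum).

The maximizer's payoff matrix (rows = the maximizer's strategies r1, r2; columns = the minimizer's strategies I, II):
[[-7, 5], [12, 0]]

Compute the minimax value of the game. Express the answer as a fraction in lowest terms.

Row minima are -7 and 0, so the maximizer's maximin is 0; column maxima are 12 and 5, so the minimizer's minimax is 5. These differ, so the equilibrium is in mixed strategies.
Let the maximizer play r1 with probability p. The minimizer is indifferent when −7p + 12(1−p) = 5p, giving p = 1/2.
Let the minimizer play I with probability q. The maximizer is indifferent when −7q + 5(1−q) = 12q, giving q = 5/24.
The value is -7·(5/24) + (5)·(19/24) = 5/2.

5/2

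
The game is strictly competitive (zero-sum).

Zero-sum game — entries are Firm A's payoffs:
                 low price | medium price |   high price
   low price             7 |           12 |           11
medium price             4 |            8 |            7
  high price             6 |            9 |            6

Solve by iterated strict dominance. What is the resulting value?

Row medium price is strictly dominated by row low price (7>4, 12>8, 11>7); eliminate medium price.
Column medium price is strictly dominated by low price for Firm B (7<12, 6<9); eliminate medium price.
Row high price is strictly dominated by row low price (7>6, 11>6); eliminate high price.
Column high price is strictly dominated by low price for Firm B (7<11); eliminate high price.
Only (low price, low price) remains, with payoff 7.

7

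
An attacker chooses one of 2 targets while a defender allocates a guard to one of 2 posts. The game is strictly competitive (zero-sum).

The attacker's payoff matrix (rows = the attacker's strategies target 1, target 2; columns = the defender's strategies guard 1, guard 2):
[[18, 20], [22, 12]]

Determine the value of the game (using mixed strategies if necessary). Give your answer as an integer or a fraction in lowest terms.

56/3

Row minima are 18 and 12, so the attacker's maximin is 18; column maxima are 22 and 20, so the defender's minimax is 20. These differ, so the equilibrium is in mixed strategies.
Let the attacker play target 1 with probability p. The defender is indifferent when 18p + 22(1−p) = 20p + 12(1−p), giving p = 5/6.
Let the defender play guard 1 with probability q. The attacker is indifferent when 18q + 20(1−q) = 22q + 12(1−q), giving q = 2/3.
The value is 18·(2/3) + (20)·(1/3) = 56/3.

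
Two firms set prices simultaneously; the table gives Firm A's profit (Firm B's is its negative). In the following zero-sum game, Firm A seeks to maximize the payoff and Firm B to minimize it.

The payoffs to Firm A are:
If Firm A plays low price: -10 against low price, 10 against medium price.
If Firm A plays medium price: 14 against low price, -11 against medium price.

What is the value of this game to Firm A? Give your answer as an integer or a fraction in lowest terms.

2/3

Row minima are -10 and -11, so Firm A's maximin is -10; column maxima are 14 and 10, so Firm B's minimax is 10. These differ, so the equilibrium is in mixed strategies.
Let Firm A play low price with probability p. Firm B is indifferent when −10p + 14(1−p) = 10p − 11(1−p), giving p = 5/9.
Let Firm B play low price with probability q. Firm A is indifferent when −10q + 10(1−q) = 14q − 11(1−q), giving q = 7/15.
The value is -10·(7/15) + (10)·(8/15) = 2/3.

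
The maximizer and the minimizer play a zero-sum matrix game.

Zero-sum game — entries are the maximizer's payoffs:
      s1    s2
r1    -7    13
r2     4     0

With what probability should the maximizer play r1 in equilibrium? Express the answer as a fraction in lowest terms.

1/6

Row minima are -7 and 0, so the maximizer's maximin is 0; column maxima are 4 and 13, so the minimizer's minimax is 4. These differ, so the equilibrium is in mixed strategies.
Let the maximizer play r1 with probability p. The minimizer is indifferent when −7p + 4(1−p) = 13p, giving p = 1/6.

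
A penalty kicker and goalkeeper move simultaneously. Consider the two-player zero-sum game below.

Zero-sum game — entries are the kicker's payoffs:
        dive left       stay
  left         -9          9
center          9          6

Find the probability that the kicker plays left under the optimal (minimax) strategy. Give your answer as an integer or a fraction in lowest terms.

1/7

Row minima are -9 and 6, so the kicker's maximin is 6; column maxima are 9 and 9, so the goalkeeper's minimax is 9. These differ, so the equilibrium is in mixed strategies.
Let the kicker play left with probability p. The goalkeeper is indifferent when −9p + 9(1−p) = 9p + 6(1−p), giving p = 1/7.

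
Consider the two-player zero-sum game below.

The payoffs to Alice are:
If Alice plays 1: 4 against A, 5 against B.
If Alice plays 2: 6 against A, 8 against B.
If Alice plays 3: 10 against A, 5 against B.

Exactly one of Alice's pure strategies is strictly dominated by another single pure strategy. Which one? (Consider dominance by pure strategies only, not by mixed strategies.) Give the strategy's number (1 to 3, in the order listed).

Compare 1 with 2: 6 > 4, 8 > 5.
So 2 strictly dominates 1 for Alice; 1 is strictly dominated.

1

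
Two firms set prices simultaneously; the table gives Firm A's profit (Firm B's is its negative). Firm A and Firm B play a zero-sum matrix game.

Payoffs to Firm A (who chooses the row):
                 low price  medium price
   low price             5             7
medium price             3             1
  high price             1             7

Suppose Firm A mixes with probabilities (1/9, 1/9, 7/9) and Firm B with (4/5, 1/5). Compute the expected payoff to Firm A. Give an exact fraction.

Against (4/5, 1/5), each row's expected payoff is low price: 27/5; medium price: 13/5; high price: 11/5.
Taking the (1/9, 1/9, 7/9)-weighted average: (1/9)·(27/5) + (1/9)·(13/5) + (7/9)·(11/5) = 13/5.

13/5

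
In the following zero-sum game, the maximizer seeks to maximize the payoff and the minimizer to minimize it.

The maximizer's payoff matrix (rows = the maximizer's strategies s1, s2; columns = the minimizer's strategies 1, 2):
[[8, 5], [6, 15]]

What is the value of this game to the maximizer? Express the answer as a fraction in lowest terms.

Row minima are 5 and 6, so the maximizer's maximin is 6; column maxima are 8 and 15, so the minimizer's minimax is 8. These differ, so the equilibrium is in mixed strategies.
Let the maximizer play s1 with probability p. The minimizer is indifferent when 8p + 6(1−p) = 5p + 15(1−p), giving p = 3/4.
Let the minimizer play 1 with probability q. The maximizer is indifferent when 8q + 5(1−q) = 6q + 15(1−q), giving q = 5/6.
The value is 8·(5/6) + (5)·(1/6) = 15/2.

15/2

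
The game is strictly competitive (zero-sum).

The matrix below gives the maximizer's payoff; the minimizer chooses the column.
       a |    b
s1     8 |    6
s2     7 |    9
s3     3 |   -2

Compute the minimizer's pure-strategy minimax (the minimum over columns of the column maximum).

The worst case (largest entry) in each column is a: 8, b: 9.
The best (smallest) of these is 8.

8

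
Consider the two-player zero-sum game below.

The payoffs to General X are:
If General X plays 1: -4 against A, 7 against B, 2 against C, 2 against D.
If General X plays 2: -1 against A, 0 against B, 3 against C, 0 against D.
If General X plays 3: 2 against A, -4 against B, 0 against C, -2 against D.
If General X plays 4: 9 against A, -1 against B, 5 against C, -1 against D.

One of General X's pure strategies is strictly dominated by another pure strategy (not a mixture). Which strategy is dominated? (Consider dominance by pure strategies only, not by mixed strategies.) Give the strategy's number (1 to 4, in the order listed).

3

Compare 3 with 4: 9 > 2, -1 > -4, 5 > 0, -1 > -2.
So 4 strictly dominates 3 for General X; 3 is strictly dominated.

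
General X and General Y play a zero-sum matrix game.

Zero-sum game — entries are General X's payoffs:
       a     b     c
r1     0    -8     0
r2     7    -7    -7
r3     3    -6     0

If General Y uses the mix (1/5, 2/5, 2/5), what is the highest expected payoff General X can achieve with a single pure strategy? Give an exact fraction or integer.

-9/5

r1: (0)·(1/5) + (-8)·(2/5) + (0)·(2/5) = -16/5.
r2: (7)·(1/5) + (-7)·(2/5) + (-7)·(2/5) = -21/5.
r3: (3)·(1/5) + (-6)·(2/5) + (0)·(2/5) = -9/5.
The best pure response is r3 with expected payoff -9/5.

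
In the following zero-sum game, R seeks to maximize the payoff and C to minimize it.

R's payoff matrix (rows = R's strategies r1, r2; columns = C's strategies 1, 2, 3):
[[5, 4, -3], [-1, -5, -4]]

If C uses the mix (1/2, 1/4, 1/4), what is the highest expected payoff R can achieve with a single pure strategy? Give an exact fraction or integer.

11/4

r1: (5)·(1/2) + (4)·(1/4) + (-3)·(1/4) = 11/4.
r2: (-1)·(1/2) + (-5)·(1/4) + (-4)·(1/4) = -11/4.
The best pure response is r1 with expected payoff 11/4.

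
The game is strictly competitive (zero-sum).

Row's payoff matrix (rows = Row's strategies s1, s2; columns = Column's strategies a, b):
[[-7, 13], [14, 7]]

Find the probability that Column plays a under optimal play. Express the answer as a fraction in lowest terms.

Row minima are -7 and 7, so Row's maximin is 7; column maxima are 14 and 13, so Column's minimax is 13. These differ, so the equilibrium is in mixed strategies.
Let Column play a with probability q. Row is indifferent when −7q + 13(1−q) = 14q + 7(1−q), giving q = 2/9.

2/9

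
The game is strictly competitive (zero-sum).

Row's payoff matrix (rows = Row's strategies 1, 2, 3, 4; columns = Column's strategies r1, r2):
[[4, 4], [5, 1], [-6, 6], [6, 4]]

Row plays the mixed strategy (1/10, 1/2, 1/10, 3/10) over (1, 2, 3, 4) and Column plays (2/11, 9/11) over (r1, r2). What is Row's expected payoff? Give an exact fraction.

Against (2/11, 9/11), each row's expected payoff is 1: 4; 2: 19/11; 3: 42/11; 4: 48/11.
Taking the (1/10, 1/2, 1/10, 3/10)-weighted average: (1/10)·(4) + (1/2)·(19/11) + (1/10)·(42/11) + (3/10)·(48/11) = 65/22.

65/22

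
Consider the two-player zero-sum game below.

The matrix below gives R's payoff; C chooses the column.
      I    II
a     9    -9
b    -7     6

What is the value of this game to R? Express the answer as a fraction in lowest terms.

Row minima are -9 and -7, so R's maximin is -7; column maxima are 9 and 6, so C's minimax is 6. These differ, so the equilibrium is in mixed strategies.
Let R play a with probability p. C is indifferent when 9p − 7(1−p) = −9p + 6(1−p), giving p = 13/31.
Let C play I with probability q. R is indifferent when 9q − 9(1−q) = −7q + 6(1−q), giving q = 15/31.
The value is 9·(15/31) + (-9)·(16/31) = -9/31.

-9/31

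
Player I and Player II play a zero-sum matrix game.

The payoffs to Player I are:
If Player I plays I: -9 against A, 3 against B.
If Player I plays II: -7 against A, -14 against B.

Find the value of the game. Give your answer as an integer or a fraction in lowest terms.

-147/19

Row minima are -9 and -14, so Player I's maximin is -9; column maxima are -7 and 3, so Player II's minimax is -7. These differ, so the equilibrium is in mixed strategies.
Let Player I play I with probability p. Player II is indifferent when −9p − 7(1−p) = 3p − 14(1−p), giving p = 7/19.
Let Player II play A with probability q. Player I is indifferent when −9q + 3(1−q) = −7q − 14(1−q), giving q = 17/19.
The value is -9·(17/19) + (3)·(2/19) = -147/19.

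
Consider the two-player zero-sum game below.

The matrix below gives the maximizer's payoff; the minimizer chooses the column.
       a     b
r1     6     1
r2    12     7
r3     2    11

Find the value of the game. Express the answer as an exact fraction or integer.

59/7

Row r1 is strictly dominated by row r2, so the maximizer never plays it.
The remaining 2×2 game on (r2, r3) × (a, b) has no saddle point. Let the maximizer play r2 with probability p; indifference gives 12p + 2(1−p) = 7p + 11(1−p), so p = 9/14.
Similarly the minimizer's optimal q on a is 2/7, and the value is 12·(2/7) + (7)·(5/7) = 59/7.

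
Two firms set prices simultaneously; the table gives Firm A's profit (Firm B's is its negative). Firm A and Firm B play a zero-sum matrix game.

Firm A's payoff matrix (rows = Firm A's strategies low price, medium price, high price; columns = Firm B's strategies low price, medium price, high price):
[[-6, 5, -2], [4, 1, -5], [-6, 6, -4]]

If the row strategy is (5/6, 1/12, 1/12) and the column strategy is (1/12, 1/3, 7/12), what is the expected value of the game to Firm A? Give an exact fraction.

-37/144

Against (1/12, 1/3, 7/12), each row's expected payoff is low price: 0; medium price: -9/4; high price: -5/6.
Taking the (5/6, 1/12, 1/12)-weighted average: (5/6)·(0) + (1/12)·(-9/4) + (1/12)·(-5/6) = -37/144.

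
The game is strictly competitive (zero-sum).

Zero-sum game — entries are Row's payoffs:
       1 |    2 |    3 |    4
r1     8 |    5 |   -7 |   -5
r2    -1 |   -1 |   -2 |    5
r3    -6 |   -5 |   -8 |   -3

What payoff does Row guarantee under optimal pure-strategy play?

-2

Row minima: -7, -2, -8 → Row's maximin is -2.
Column maxima: 8, 5, -2, 5 → Column's minimax is -2.
They coincide at (r2, 3), so the value is -2.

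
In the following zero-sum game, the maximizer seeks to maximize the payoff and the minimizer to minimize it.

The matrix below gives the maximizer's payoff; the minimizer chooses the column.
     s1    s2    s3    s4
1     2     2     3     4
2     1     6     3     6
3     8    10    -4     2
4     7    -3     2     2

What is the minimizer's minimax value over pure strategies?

The worst case (largest entry) in each column is s1: 8, s2: 10, s3: 3, s4: 6.
The best (smallest) of these is 3.

3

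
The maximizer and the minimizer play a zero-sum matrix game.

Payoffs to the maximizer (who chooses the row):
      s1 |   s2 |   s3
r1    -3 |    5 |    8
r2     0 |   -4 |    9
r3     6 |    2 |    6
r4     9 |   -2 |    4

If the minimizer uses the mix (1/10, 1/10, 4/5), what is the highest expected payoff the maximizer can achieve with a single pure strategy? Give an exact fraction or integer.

34/5

r1: (-3)·(1/10) + (5)·(1/10) + (8)·(4/5) = 33/5.
r2: (0)·(1/10) + (-4)·(1/10) + (9)·(4/5) = 34/5.
r3: (6)·(1/10) + (2)·(1/10) + (6)·(4/5) = 28/5.
r4: (9)·(1/10) + (-2)·(1/10) + (4)·(4/5) = 39/10.
The best pure response is r2 with expected payoff 34/5.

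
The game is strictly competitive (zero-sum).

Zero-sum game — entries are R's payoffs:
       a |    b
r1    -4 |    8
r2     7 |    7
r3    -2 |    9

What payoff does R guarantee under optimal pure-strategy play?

7

Row minima: -4, 7, -2 → R's maximin is 7.
Column maxima: 7, 9 → C's minimax is 7.
They coincide at (r2, a), so the value is 7.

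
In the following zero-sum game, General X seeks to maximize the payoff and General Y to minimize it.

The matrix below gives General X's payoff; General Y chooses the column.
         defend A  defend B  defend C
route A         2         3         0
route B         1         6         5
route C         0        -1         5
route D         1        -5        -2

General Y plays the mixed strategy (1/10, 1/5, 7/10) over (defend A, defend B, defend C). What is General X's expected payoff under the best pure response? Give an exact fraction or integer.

24/5

route A: (2)·(1/10) + (3)·(1/5) + (0)·(7/10) = 4/5.
route B: (1)·(1/10) + (6)·(1/5) + (5)·(7/10) = 24/5.
route C: (0)·(1/10) + (-1)·(1/5) + (5)·(7/10) = 33/10.
route D: (1)·(1/10) + (-5)·(1/5) + (-2)·(7/10) = -23/10.
The best pure response is route B with expected payoff 24/5.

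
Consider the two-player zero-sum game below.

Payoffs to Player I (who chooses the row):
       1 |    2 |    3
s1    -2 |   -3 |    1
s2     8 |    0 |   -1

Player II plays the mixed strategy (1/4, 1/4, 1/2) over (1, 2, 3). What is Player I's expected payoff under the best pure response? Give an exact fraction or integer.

s1: (-2)·(1/4) + (-3)·(1/4) + (1)·(1/2) = -3/4.
s2: (8)·(1/4) + (0)·(1/4) + (-1)·(1/2) = 3/2.
The best pure response is s2 with expected payoff 3/2.

3/2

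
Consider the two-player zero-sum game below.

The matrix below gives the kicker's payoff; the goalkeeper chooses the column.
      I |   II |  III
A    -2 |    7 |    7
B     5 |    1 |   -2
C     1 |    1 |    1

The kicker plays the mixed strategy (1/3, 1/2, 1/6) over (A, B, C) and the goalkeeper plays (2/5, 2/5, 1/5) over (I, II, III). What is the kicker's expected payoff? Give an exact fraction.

23/10

Against (2/5, 2/5, 1/5), each row's expected payoff is A: 17/5; B: 2; C: 1.
Taking the (1/3, 1/2, 1/6)-weighted average: (1/3)·(17/5) + (1/2)·(2) + (1/6)·(1) = 23/10.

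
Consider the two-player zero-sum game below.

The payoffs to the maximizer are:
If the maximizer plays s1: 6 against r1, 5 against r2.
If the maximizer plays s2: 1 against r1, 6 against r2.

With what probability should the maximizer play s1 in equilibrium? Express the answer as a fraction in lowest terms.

5/6

Row minima are 5 and 1, so the maximizer's maximin is 5; column maxima are 6 and 6, so the minimizer's minimax is 6. These differ, so the equilibrium is in mixed strategies.
Let the maximizer play s1 with probability p. The minimizer is indifferent when 6p + (1−p) = 5p + 6(1−p), giving p = 5/6.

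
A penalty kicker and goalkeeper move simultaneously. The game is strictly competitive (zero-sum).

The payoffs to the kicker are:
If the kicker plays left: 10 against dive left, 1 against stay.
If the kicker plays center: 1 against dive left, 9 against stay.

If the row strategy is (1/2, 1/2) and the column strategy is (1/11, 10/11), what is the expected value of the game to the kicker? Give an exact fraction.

Against (1/11, 10/11), each row's expected payoff is left: 20/11; center: 91/11.
Taking the (1/2, 1/2)-weighted average: (1/2)·(20/11) + (1/2)·(91/11) = 111/22.

111/22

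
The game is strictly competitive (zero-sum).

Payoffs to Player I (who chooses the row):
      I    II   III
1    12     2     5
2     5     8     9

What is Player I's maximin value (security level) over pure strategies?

5

The worst-case payoff for each row is 1: 2, 2: 5.
The best of these is 5.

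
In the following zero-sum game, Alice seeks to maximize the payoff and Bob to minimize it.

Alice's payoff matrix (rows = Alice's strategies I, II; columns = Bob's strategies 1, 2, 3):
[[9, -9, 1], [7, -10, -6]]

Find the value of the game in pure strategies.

-9

Row minima: -9, -10 → Alice's maximin is -9.
Column maxima: 9, -9, 1 → Bob's minimax is -9.
They coincide at (I, 2), so the value is -9.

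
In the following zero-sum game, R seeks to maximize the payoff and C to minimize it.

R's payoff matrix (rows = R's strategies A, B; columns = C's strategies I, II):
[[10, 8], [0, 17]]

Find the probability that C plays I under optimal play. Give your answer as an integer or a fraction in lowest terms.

Row minima are 8 and 0, so R's maximin is 8; column maxima are 10 and 17, so C's minimax is 10. These differ, so the equilibrium is in mixed strategies.
Let C play I with probability q. R is indifferent when 10q + 8(1−q) = 17(1−q), giving q = 9/19.

9/19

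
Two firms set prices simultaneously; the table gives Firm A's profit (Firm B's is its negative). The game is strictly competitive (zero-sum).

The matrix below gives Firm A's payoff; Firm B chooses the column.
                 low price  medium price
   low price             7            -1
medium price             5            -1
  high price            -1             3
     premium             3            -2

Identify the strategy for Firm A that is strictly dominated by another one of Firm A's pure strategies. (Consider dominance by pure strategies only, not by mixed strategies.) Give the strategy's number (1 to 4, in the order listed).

Compare premium with low price: 7 > 3, -1 > -2.
So low price strictly dominates premium for Firm A; premium is strictly dominated.

4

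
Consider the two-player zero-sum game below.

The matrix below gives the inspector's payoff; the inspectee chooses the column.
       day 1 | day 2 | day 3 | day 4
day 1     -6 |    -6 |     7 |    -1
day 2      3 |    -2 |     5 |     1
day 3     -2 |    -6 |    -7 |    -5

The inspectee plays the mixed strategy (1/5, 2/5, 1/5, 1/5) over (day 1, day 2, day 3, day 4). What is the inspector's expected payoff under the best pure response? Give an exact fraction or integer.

1

day 1: (-6)·(1/5) + (-6)·(2/5) + (7)·(1/5) + (-1)·(1/5) = -12/5.
day 2: (3)·(1/5) + (-2)·(2/5) + (5)·(1/5) + (1)·(1/5) = 1.
day 3: (-2)·(1/5) + (-6)·(2/5) + (-7)·(1/5) + (-5)·(1/5) = -26/5.
The best pure response is day 2 with expected payoff 1.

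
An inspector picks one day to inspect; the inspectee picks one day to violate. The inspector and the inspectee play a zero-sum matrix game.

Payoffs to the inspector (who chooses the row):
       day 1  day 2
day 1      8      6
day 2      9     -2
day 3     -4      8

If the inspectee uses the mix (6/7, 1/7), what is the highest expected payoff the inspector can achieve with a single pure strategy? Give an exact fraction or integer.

54/7

day 1: (8)·(6/7) + (6)·(1/7) = 54/7.
day 2: (9)·(6/7) + (-2)·(1/7) = 52/7.
day 3: (-4)·(6/7) + (8)·(1/7) = -16/7.
The best pure response is day 1 with expected payoff 54/7.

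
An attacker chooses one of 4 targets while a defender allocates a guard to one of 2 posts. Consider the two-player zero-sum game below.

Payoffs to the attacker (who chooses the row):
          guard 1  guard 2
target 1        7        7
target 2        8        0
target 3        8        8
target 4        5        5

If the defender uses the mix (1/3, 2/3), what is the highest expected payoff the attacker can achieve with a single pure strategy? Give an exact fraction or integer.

target 1: (7)·(1/3) + (7)·(2/3) = 7.
target 2: (8)·(1/3) + (0)·(2/3) = 8/3.
target 3: (8)·(1/3) + (8)·(2/3) = 8.
target 4: (5)·(1/3) + (5)·(2/3) = 5.
The best pure response is target 3 with expected payoff 8.

8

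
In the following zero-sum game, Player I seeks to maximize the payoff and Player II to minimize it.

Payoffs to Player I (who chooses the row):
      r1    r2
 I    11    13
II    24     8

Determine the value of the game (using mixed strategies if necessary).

112/9

Row minima are 11 and 8, so Player I's maximin is 11; column maxima are 24 and 13, so Player II's minimax is 13. These differ, so the equilibrium is in mixed strategies.
Let Player I play I with probability p. Player II is indifferent when 11p + 24(1−p) = 13p + 8(1−p), giving p = 8/9.
Let Player II play r1 with probability q. Player I is indifferent when 11q + 13(1−q) = 24q + 8(1−q), giving q = 5/18.
The value is 11·(5/18) + (13)·(13/18) = 112/9.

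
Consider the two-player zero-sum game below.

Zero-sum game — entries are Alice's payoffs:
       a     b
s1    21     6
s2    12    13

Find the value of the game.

201/16

Row minima are 6 and 12, so Alice's maximin is 12; column maxima are 21 and 13, so Bob's minimax is 13. These differ, so the equilibrium is in mixed strategies.
Let Alice play s1 with probability p. Bob is indifferent when 21p + 12(1−p) = 6p + 13(1−p), giving p = 1/16.
Let Bob play a with probability q. Alice is indifferent when 21q + 6(1−q) = 12q + 13(1−q), giving q = 7/16.
The value is 21·(7/16) + (6)·(9/16) = 201/16.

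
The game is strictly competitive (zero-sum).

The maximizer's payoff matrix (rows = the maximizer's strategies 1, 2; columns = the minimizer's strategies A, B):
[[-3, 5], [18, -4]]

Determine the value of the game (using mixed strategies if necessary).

Row minima are -3 and -4, so the maximizer's maximin is -3; column maxima are 18 and 5, so the minimizer's minimax is 5. These differ, so the equilibrium is in mixed strategies.
Let the maximizer play 1 with probability p. The minimizer is indifferent when −3p + 18(1−p) = 5p − 4(1−p), giving p = 11/15.
Let the minimizer play A with probability q. The maximizer is indifferent when −3q + 5(1−q) = 18q − 4(1−q), giving q = 3/10.
The value is -3·(3/10) + (5)·(7/10) = 13/5.

13/5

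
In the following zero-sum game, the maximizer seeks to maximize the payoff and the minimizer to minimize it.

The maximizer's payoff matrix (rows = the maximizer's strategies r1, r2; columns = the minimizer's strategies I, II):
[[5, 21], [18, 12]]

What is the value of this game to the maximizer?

Row minima are 5 and 12, so the maximizer's maximin is 12; column maxima are 18 and 21, so the minimizer's minimax is 18. These differ, so the equilibrium is in mixed strategies.
Let the maximizer play r1 with probability p. The minimizer is indifferent when 5p + 18(1−p) = 21p + 12(1−p), giving p = 3/11.
Let the minimizer play I with probability q. The maximizer is indifferent when 5q + 21(1−q) = 18q + 12(1−q), giving q = 9/22.
The value is 5·(9/22) + (21)·(13/22) = 159/11.

159/11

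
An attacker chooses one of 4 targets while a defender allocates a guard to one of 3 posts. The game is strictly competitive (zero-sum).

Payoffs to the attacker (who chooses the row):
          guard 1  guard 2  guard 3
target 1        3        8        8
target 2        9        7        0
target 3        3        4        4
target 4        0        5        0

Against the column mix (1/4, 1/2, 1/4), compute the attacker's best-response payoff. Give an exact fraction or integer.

target 1: (3)·(1/4) + (8)·(1/2) + (8)·(1/4) = 27/4.
target 2: (9)·(1/4) + (7)·(1/2) + (0)·(1/4) = 23/4.
target 3: (3)·(1/4) + (4)·(1/2) + (4)·(1/4) = 15/4.
target 4: (0)·(1/4) + (5)·(1/2) + (0)·(1/4) = 5/2.
The best pure response is target 1 with expected payoff 27/4.

27/4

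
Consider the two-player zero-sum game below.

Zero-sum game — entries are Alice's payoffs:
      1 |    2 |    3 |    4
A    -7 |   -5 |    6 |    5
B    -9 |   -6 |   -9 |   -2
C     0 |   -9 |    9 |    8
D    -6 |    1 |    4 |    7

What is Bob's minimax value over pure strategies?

The worst case (largest entry) in each column is 1: 0, 2: 1, 3: 9, 4: 8.
The best (smallest) of these is 0.

0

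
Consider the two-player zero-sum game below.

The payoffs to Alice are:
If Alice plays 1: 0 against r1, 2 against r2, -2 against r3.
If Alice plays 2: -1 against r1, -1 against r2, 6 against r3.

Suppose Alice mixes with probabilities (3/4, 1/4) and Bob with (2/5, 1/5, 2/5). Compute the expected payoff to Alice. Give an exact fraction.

Against (2/5, 1/5, 2/5), each row's expected payoff is 1: -2/5; 2: 9/5.
Taking the (3/4, 1/4)-weighted average: (3/4)·(-2/5) + (1/4)·(9/5) = 3/20.

3/20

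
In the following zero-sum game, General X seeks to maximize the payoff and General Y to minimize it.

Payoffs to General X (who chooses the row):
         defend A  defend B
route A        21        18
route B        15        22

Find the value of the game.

Row minima are 18 and 15, so General X's maximin is 18; column maxima are 21 and 22, so General Y's minimax is 21. These differ, so the equilibrium is in mixed strategies.
Let General X play route A with probability p. General Y is indifferent when 21p + 15(1−p) = 18p + 22(1−p), giving p = 7/10.
Let General Y play defend A with probability q. General X is indifferent when 21q + 18(1−q) = 15q + 22(1−q), giving q = 2/5.
The value is 21·(2/5) + (18)·(3/5) = 96/5.

96/5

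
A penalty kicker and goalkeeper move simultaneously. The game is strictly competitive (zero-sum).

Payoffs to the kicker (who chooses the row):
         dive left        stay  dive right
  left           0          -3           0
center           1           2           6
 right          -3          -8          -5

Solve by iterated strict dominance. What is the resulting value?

1

Column dive right is strictly dominated by stay for the goalkeeper (-3<0, 2<6, -8<-5); eliminate dive right.
Row right is strictly dominated by row left (0>-3, -3>-8); eliminate right.
Row left is strictly dominated by row center (1>0, 2>-3); eliminate left.
Column stay is strictly dominated by dive left for the goalkeeper (1<2); eliminate stay.
Only (center, dive left) remains, with payoff 1.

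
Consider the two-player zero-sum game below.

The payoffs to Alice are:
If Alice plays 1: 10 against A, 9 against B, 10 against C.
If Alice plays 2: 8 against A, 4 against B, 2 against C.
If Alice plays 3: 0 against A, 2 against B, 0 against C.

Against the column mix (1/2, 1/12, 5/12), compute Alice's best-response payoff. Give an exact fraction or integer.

119/12

1: (10)·(1/2) + (9)·(1/12) + (10)·(5/12) = 119/12.
2: (8)·(1/2) + (4)·(1/12) + (2)·(5/12) = 31/6.
3: (0)·(1/2) + (2)·(1/12) + (0)·(5/12) = 1/6.
The best pure response is 1 with expected payoff 119/12.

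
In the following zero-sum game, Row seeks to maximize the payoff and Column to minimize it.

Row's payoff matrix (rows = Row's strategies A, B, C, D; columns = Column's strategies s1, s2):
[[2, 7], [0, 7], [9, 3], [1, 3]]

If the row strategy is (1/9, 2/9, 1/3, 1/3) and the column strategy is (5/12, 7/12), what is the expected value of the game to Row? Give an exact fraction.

433/108

Against (5/12, 7/12), each row's expected payoff is A: 59/12; B: 49/12; C: 11/2; D: 13/6.
Taking the (1/9, 2/9, 1/3, 1/3)-weighted average: (1/9)·(59/12) + (2/9)·(49/12) + (1/3)·(11/2) + (1/3)·(13/6) = 433/108.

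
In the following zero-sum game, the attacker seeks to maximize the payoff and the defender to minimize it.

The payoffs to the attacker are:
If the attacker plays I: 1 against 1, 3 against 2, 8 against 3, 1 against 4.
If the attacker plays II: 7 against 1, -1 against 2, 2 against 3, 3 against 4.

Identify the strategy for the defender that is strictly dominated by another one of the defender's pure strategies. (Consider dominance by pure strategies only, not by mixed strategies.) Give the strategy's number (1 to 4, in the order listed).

The defender prefers columns that give the attacker less. Compare 3 with 2: 3 < 8, -1 < 2.
So 2 strictly dominates 3 for the defender; 3 is strictly dominated.

3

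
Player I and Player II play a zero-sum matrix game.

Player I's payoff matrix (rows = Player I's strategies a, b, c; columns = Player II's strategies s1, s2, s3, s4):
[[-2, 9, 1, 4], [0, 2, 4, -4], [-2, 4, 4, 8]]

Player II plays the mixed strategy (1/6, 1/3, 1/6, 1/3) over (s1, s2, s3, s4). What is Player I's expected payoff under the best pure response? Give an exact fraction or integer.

a: (-2)·(1/6) + (9)·(1/3) + (1)·(1/6) + (4)·(1/3) = 25/6.
b: (0)·(1/6) + (2)·(1/3) + (4)·(1/6) + (-4)·(1/3) = 0.
c: (-2)·(1/6) + (4)·(1/3) + (4)·(1/6) + (8)·(1/3) = 13/3.
The best pure response is c with expected payoff 13/3.

13/3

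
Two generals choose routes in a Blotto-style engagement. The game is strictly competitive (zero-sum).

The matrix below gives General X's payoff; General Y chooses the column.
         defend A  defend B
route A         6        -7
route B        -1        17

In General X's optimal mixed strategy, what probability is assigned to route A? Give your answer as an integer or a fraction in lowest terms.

Row minima are -7 and -1, so General X's maximin is -1; column maxima are 6 and 17, so General Y's minimax is 6. These differ, so the equilibrium is in mixed strategies.
Let General X play route A with probability p. General Y is indifferent when 6p − (1−p) = −7p + 17(1−p), giving p = 18/31.

18/31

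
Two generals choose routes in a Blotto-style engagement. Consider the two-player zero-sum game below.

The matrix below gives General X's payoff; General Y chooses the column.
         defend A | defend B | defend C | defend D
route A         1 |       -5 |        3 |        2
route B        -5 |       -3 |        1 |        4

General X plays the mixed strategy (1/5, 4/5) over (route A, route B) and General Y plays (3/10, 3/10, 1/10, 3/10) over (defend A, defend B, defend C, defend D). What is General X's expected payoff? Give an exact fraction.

-47/50

Against (3/10, 3/10, 1/10, 3/10), each row's expected payoff is route A: -3/10; route B: -11/10.
Taking the (1/5, 4/5)-weighted average: (1/5)·(-3/10) + (4/5)·(-11/10) = -47/50.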